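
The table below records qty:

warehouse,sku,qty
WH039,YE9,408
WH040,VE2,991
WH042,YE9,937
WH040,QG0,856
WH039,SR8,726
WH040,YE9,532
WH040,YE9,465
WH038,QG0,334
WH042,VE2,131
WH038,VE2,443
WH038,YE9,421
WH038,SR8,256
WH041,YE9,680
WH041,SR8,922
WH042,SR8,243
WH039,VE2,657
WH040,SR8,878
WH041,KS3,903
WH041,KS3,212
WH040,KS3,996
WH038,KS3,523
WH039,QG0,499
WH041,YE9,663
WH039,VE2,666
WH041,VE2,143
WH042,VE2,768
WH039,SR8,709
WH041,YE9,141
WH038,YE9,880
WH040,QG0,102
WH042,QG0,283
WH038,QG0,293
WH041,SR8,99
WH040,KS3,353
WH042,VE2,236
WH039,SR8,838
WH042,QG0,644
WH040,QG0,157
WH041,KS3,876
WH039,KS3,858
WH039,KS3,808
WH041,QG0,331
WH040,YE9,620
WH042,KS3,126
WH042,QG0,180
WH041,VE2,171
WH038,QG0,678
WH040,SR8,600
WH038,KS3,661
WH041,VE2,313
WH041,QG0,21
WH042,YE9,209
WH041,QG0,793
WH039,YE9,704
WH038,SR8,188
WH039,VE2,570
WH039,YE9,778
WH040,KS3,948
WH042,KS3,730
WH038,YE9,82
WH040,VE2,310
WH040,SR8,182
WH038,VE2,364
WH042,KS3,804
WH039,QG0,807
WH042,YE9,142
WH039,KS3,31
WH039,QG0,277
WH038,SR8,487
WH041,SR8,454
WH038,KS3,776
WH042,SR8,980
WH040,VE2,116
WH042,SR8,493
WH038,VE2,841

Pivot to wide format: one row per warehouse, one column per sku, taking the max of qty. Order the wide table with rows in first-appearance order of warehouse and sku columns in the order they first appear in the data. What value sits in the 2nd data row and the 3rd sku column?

856

With rows in first-appearance order of warehouse, row 2 is warehouse=WH040. sku columns in first-appearance order: YE9, VE2, QG0, SR8, KS3; column 3 is QG0.
Long rows with warehouse=WH040, sku=QG0: max(856, 102, 157) = 856.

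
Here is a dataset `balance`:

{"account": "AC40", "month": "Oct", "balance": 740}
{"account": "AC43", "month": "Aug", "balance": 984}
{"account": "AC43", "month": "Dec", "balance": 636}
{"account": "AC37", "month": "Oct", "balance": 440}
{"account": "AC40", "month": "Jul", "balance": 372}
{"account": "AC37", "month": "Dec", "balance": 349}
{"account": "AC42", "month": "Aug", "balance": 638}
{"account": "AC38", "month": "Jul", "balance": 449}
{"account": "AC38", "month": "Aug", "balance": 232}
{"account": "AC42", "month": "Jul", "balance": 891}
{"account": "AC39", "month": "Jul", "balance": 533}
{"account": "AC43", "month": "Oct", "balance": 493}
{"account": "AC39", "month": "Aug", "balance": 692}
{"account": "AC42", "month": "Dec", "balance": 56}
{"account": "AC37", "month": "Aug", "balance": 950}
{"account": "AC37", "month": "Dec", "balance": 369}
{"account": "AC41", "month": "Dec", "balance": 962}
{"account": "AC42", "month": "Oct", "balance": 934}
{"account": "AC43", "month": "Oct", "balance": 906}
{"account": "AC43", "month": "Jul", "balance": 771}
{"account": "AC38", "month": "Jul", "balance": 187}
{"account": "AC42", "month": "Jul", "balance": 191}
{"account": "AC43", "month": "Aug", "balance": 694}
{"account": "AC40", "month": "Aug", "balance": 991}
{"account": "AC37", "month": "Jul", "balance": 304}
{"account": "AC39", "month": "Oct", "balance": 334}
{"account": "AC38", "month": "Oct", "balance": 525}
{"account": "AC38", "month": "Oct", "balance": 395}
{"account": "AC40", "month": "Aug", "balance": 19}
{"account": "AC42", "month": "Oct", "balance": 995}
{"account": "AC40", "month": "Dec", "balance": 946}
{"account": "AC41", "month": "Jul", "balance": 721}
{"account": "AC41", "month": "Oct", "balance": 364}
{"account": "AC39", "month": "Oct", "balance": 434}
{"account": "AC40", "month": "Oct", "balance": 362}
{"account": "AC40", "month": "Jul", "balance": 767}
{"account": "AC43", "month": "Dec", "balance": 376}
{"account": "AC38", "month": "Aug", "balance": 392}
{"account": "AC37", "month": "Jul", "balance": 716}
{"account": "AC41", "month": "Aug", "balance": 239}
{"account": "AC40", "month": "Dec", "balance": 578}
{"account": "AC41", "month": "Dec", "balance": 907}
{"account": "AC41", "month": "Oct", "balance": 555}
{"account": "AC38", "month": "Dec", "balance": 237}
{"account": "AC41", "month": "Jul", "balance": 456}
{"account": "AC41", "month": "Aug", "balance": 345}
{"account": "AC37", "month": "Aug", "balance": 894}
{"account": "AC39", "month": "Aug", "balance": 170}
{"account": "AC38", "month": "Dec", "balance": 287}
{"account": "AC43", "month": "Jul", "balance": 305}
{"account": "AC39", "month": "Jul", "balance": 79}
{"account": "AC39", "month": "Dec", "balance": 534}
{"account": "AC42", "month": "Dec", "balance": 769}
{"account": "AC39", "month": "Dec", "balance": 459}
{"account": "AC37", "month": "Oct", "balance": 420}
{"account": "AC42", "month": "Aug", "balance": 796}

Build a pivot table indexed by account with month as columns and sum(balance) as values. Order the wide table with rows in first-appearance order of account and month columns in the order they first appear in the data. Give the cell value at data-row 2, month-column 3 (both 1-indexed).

With rows in first-appearance order of account, row 2 is account=AC43. month columns in first-appearance order: Oct, Aug, Dec, Jul; column 3 is Dec.
Long rows with account=AC43, month=Dec: 636 + 376 = 1012.

1012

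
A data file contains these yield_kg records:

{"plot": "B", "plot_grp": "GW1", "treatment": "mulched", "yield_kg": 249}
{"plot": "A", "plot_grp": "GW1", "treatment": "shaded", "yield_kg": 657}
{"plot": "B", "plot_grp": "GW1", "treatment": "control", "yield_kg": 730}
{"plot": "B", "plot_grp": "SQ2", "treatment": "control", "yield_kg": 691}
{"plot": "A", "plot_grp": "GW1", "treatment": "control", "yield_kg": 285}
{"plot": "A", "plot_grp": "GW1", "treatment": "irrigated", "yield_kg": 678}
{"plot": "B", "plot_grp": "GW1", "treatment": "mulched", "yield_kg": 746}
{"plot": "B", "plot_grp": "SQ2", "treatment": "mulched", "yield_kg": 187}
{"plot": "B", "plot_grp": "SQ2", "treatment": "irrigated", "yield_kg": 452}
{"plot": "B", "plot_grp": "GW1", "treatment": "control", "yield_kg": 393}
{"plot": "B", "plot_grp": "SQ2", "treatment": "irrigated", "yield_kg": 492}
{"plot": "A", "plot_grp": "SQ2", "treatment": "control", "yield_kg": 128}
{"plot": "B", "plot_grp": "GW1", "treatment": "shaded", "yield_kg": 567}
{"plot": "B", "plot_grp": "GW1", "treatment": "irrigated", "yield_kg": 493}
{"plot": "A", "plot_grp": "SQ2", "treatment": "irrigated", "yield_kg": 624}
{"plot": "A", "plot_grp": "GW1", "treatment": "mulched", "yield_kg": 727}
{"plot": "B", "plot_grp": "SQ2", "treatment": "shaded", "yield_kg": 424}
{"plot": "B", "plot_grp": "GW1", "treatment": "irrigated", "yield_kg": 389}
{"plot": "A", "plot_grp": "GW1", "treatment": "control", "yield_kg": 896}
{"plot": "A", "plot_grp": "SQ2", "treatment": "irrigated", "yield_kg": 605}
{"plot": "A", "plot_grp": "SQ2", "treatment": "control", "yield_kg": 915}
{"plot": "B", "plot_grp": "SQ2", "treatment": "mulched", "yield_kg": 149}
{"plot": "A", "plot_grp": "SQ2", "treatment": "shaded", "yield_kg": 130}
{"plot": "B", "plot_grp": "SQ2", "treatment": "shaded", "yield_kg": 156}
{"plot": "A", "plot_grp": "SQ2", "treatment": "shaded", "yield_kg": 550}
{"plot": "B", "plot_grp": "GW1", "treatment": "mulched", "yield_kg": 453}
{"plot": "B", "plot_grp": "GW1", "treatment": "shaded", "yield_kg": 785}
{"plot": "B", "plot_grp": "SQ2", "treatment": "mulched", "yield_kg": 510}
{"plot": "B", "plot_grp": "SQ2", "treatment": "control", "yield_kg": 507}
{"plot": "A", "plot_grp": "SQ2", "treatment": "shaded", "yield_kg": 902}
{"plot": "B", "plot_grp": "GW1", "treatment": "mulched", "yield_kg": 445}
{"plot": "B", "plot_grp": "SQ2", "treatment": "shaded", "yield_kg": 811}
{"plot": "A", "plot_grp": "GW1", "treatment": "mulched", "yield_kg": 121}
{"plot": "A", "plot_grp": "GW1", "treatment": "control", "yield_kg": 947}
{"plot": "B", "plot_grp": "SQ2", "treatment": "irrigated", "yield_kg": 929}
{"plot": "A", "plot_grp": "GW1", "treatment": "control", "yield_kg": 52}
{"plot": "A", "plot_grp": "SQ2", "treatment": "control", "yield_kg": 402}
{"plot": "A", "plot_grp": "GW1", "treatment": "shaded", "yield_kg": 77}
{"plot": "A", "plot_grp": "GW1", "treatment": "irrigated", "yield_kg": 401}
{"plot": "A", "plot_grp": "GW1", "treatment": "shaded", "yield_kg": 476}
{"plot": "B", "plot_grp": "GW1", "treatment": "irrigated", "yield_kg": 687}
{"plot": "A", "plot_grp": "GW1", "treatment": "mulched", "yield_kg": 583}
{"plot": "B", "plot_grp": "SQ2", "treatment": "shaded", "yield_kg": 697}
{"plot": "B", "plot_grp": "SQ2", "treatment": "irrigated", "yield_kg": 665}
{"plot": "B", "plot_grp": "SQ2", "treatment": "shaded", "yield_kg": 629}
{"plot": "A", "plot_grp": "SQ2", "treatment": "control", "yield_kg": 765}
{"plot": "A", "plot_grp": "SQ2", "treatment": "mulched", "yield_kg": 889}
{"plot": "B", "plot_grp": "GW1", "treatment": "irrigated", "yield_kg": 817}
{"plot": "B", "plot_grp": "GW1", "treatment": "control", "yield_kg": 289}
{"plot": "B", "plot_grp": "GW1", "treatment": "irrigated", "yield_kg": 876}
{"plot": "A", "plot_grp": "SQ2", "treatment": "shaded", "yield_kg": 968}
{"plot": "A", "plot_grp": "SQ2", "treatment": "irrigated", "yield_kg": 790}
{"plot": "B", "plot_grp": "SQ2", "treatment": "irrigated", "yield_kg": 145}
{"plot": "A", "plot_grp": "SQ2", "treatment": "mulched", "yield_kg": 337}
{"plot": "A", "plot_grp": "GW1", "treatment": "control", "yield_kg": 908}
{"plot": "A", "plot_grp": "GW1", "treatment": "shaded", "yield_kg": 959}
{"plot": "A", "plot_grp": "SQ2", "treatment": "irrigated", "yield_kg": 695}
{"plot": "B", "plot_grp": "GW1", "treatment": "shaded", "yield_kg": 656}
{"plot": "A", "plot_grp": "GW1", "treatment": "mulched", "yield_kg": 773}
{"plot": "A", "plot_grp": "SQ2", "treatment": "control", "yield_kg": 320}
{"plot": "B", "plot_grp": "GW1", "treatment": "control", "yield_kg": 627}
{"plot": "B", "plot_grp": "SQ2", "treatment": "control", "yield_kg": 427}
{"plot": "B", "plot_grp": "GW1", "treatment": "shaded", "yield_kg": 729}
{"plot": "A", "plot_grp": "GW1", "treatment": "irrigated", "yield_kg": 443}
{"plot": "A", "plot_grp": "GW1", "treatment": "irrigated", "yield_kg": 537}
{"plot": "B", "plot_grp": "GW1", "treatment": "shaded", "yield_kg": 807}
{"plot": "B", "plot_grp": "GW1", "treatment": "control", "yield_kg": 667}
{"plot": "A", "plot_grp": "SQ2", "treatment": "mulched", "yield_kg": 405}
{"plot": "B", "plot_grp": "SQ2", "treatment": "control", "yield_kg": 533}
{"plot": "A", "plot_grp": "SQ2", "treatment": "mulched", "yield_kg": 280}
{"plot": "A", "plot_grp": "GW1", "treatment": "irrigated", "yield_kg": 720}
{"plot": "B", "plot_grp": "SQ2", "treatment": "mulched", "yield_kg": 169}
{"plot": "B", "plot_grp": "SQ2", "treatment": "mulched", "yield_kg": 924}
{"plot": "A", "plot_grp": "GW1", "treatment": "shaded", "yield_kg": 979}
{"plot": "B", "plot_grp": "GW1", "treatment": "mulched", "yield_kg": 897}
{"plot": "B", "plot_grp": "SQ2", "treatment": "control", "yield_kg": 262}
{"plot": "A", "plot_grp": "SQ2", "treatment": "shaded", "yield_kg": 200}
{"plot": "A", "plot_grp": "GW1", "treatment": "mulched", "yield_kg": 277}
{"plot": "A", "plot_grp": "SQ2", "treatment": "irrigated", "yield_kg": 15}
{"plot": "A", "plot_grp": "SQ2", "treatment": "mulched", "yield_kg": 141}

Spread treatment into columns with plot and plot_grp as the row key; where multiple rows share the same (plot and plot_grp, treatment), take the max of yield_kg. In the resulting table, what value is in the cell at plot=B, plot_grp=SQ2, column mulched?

Rows with plot=B, plot_grp=SQ2 and treatment=mulched: yield_kg values are 187, 149, 510, 169, 924.
max(187, 149, 510, 169, 924) = 924.

924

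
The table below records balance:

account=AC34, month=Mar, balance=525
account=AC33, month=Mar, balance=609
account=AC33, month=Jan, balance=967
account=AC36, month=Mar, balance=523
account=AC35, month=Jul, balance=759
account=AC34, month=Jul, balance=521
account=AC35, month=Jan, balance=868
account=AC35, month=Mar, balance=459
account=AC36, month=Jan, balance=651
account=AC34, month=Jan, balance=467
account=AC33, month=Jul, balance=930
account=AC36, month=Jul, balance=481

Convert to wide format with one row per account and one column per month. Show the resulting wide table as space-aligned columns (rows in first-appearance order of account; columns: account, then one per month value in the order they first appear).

account  Mar  Jan  Jul
AC34     525  467  521
AC33     609  967  930
AC36     523  651  481
AC35     459  868  759

Columns: account plus the 3 distinct month values (Mar, Jan, Jul).
For example, row AC34 column Mar takes balance=525 from the long row (AC34, Mar).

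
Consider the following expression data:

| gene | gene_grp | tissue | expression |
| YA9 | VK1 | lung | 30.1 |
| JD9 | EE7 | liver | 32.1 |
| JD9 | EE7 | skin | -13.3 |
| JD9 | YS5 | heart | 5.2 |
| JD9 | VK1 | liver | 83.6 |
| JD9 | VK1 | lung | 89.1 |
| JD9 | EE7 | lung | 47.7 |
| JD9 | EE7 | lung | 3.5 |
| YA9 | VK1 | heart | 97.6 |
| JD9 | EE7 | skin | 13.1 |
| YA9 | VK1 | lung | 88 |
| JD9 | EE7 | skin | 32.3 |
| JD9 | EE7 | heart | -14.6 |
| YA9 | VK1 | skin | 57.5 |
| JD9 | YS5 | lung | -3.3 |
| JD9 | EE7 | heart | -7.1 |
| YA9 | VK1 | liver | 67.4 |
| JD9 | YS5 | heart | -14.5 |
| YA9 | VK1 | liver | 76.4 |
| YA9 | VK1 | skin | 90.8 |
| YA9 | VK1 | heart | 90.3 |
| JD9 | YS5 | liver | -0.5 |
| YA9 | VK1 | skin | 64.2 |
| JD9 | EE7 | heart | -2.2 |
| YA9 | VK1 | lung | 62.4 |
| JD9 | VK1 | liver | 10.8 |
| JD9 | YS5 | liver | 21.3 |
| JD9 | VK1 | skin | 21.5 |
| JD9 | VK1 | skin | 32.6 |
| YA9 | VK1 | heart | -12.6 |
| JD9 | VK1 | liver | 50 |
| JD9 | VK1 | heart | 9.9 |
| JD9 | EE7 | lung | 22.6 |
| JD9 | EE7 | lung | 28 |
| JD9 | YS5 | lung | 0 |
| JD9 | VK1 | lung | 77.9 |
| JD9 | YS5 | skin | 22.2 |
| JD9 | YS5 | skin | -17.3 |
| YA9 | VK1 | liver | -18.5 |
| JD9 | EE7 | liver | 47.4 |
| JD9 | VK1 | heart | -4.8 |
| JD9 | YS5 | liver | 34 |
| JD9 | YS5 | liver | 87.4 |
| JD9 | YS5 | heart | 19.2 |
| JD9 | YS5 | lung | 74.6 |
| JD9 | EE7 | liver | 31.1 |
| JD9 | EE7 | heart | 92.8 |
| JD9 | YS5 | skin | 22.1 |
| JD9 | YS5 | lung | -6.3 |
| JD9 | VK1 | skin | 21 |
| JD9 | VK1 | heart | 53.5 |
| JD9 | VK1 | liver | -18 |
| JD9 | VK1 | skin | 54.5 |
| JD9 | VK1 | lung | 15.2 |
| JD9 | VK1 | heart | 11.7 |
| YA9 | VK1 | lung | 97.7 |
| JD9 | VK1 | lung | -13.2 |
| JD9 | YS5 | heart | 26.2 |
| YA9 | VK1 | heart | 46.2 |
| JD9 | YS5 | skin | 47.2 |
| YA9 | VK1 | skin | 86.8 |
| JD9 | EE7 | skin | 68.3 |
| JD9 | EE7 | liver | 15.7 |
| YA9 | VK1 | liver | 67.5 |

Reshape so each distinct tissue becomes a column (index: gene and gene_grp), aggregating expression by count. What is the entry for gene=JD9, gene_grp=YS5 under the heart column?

Rows with gene=JD9, gene_grp=YS5 and tissue=heart: expression values are 5.2, -14.5, 19.2, 26.2.
4 rows match — count = 4.

4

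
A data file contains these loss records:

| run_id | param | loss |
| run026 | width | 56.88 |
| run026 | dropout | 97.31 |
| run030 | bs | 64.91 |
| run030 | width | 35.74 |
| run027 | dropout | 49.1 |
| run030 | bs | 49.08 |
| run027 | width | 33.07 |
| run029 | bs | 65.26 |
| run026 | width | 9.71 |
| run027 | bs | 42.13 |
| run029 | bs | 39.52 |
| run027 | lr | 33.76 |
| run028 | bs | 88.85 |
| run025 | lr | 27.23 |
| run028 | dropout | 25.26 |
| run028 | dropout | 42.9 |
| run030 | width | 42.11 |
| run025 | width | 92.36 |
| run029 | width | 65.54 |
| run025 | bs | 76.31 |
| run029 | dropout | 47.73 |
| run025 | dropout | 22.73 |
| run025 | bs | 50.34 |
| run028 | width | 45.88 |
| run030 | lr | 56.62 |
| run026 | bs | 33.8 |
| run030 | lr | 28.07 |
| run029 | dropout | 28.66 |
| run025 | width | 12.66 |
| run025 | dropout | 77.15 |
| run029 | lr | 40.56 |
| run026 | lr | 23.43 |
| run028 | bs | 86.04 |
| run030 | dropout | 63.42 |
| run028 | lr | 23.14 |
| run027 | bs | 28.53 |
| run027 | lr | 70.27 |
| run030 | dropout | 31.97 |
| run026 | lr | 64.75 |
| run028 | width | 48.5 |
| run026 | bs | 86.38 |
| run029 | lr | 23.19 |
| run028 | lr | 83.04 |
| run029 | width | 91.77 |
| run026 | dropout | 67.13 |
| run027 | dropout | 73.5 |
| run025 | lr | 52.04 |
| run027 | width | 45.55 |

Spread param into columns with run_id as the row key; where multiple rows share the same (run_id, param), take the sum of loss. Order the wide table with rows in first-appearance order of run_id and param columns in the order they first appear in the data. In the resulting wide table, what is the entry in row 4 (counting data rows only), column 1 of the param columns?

With rows in first-appearance order of run_id, row 4 is run_id=run029. param columns in first-appearance order: width, dropout, bs, lr; column 1 is width.
Long rows with run_id=run029, param=width: 65.54 + 91.77 = 157.31.

157.31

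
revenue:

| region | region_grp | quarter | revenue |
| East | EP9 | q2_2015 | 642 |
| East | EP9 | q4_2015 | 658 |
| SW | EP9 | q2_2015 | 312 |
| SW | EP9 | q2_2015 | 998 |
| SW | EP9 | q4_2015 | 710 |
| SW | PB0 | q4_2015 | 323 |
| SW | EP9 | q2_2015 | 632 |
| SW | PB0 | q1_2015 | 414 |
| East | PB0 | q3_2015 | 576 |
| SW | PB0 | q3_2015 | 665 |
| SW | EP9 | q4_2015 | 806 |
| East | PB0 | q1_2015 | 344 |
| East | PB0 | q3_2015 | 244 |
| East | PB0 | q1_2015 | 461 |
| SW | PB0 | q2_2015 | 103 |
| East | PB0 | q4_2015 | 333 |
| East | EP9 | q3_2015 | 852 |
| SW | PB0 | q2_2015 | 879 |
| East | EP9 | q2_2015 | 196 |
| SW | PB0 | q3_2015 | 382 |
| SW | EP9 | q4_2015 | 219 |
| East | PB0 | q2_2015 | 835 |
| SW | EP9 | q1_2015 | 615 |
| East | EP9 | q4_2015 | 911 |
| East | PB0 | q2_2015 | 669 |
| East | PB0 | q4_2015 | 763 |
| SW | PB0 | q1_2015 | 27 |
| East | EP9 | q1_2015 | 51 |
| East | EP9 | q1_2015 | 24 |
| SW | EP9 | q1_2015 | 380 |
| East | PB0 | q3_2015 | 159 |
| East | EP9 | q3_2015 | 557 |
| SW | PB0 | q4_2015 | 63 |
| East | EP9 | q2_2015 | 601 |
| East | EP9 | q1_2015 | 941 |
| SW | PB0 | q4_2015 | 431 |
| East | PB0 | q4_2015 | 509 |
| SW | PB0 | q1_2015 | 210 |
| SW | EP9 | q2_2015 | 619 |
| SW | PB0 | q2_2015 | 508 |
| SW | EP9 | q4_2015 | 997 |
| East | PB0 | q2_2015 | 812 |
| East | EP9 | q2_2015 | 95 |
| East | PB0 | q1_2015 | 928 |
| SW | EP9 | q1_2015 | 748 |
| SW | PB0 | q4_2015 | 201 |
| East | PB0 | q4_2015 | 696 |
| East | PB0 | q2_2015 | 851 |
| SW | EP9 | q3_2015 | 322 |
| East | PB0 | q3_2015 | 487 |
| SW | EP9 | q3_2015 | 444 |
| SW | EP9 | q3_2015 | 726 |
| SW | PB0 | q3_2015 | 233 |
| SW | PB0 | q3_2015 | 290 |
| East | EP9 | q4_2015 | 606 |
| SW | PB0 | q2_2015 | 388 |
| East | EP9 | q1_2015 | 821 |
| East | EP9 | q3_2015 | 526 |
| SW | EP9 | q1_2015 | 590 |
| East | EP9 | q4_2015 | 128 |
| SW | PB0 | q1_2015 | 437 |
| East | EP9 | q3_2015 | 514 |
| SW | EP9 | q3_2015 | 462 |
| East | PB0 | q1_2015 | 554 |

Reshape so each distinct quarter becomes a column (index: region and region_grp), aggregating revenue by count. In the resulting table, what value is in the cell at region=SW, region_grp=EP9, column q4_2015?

Rows with region=SW, region_grp=EP9 and quarter=q4_2015: revenue values are 710, 806, 219, 997.
4 rows match — count = 4.

4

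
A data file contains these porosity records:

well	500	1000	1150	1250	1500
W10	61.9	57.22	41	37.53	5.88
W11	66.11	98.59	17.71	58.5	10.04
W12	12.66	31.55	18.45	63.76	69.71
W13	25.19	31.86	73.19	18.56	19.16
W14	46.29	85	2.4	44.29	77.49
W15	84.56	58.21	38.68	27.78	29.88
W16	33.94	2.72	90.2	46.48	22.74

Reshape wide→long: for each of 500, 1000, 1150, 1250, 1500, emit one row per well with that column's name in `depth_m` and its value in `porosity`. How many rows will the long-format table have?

35

7 well values × 5 melted columns = 35 rows.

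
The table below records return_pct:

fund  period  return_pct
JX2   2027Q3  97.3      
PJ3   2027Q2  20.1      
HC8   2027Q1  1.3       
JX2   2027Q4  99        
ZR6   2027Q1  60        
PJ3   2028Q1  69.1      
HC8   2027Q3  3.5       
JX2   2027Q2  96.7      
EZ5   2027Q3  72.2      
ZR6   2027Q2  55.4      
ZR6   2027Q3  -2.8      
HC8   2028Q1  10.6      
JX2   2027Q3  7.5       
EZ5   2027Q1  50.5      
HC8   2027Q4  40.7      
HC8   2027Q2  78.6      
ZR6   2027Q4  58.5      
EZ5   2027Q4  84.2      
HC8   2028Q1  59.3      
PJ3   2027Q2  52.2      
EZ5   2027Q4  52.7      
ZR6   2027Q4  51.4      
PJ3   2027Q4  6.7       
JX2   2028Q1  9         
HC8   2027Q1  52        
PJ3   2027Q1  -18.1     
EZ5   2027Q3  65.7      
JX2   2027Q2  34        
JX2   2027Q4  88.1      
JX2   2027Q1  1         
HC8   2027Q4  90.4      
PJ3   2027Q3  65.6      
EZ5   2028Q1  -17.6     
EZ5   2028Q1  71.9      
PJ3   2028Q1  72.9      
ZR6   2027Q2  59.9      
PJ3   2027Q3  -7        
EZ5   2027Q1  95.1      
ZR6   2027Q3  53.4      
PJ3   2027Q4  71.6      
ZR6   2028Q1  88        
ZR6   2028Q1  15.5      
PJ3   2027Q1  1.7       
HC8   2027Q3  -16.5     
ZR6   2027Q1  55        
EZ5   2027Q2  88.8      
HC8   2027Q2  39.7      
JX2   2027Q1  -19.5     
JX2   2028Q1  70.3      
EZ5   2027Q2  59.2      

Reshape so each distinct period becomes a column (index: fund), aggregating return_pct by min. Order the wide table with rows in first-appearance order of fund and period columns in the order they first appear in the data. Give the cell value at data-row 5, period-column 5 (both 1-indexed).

With rows in first-appearance order of fund, row 5 is fund=EZ5. period columns in first-appearance order: 2027Q3, 2027Q2, 2027Q1, 2027Q4, 2028Q1; column 5 is 2028Q1.
Long rows with fund=EZ5, period=2028Q1: min(-17.6, 71.9) = -17.6.

-17.6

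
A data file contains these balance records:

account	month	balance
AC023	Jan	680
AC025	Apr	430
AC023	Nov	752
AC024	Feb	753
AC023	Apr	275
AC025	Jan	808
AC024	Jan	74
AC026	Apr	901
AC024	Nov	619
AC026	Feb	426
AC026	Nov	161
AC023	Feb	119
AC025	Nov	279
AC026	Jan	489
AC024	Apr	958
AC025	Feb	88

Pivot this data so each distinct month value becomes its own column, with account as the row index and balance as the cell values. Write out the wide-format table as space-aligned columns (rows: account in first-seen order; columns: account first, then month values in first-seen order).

Columns: account plus the 4 distinct month values (Jan, Apr, Nov, Feb).
For example, row AC023 column Jan takes balance=680 from the long row (AC023, Jan).

account  Jan  Apr  Nov  Feb
AC023    680  275  752  119
AC025    808  430  279  88 
AC024    74   958  619  753
AC026    489  901  161  426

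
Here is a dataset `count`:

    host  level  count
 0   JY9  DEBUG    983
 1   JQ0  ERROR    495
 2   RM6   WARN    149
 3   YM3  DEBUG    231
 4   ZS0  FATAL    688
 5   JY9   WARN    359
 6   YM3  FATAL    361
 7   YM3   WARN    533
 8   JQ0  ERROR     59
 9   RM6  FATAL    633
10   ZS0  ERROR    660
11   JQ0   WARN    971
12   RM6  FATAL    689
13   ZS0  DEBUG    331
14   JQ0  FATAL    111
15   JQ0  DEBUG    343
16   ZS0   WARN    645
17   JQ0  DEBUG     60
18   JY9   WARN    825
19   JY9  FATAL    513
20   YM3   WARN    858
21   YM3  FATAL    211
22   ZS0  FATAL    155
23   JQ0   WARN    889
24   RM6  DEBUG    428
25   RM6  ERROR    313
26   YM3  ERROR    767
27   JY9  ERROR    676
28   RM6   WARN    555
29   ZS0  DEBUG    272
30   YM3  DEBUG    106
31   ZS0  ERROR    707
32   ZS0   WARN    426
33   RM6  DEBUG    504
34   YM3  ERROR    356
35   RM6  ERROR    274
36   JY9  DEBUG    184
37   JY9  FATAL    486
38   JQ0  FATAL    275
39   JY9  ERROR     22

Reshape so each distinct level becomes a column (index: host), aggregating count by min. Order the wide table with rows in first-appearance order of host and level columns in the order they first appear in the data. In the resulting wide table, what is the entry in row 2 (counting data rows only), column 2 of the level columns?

With rows in first-appearance order of host, row 2 is host=JQ0. level columns in first-appearance order: DEBUG, ERROR, WARN, FATAL; column 2 is ERROR.
Long rows with host=JQ0, level=ERROR: min(495, 59) = 59.

59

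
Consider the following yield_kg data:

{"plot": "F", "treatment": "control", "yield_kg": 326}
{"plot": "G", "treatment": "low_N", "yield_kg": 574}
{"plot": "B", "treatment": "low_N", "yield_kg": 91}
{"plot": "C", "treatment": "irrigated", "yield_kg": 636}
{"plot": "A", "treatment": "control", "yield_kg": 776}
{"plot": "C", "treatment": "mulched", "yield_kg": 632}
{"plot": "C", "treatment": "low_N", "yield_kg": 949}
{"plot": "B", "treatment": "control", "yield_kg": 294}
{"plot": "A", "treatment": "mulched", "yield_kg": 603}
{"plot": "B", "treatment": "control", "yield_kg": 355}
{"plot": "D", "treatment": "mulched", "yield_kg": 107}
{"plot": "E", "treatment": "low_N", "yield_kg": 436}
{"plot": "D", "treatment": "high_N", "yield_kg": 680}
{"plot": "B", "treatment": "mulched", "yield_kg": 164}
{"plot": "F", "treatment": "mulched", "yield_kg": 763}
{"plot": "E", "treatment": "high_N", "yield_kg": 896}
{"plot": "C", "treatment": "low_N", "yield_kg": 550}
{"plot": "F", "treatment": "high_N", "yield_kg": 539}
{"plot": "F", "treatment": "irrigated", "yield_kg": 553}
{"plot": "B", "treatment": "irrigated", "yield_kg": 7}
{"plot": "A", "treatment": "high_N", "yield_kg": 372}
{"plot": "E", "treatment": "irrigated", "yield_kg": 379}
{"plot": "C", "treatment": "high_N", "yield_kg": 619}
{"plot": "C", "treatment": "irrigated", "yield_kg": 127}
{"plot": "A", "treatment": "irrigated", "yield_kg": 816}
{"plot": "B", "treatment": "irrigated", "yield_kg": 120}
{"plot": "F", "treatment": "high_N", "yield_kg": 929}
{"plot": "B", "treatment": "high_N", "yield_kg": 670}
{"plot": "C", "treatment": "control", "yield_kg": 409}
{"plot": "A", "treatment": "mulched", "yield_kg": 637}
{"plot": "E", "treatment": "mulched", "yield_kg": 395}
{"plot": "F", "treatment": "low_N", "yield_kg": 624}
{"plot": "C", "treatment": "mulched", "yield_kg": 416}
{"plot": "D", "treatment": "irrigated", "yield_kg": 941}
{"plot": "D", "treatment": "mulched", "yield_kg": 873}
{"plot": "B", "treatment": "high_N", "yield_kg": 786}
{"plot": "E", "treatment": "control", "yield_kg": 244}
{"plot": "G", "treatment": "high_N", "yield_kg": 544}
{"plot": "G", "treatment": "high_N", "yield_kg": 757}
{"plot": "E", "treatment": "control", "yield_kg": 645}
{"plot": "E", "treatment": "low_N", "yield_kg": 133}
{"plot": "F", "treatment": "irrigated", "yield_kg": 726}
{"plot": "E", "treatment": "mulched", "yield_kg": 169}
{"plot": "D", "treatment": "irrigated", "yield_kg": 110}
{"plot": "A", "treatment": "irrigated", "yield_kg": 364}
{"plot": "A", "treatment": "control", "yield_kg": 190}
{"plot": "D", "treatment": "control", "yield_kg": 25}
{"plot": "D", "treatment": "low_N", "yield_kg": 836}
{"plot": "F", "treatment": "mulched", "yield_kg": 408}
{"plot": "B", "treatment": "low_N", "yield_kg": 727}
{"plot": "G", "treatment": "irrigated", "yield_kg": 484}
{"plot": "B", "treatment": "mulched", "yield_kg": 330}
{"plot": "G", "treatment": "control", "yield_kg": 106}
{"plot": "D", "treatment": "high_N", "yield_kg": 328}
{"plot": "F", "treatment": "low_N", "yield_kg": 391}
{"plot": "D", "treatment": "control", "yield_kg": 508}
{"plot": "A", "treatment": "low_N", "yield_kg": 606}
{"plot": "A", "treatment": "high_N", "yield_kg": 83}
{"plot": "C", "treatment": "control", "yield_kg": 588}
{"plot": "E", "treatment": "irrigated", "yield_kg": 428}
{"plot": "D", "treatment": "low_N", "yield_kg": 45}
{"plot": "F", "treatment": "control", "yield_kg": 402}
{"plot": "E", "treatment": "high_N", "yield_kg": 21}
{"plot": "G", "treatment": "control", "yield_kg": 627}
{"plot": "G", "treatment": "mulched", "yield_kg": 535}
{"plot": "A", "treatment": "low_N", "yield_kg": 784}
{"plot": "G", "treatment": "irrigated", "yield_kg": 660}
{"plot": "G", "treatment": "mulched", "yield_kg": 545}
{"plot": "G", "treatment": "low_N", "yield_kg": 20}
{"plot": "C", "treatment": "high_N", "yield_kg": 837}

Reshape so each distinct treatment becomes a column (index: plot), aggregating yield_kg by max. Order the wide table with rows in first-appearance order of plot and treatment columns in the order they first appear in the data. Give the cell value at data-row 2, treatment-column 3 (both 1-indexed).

660

With rows in first-appearance order of plot, row 2 is plot=G. treatment columns in first-appearance order: control, low_N, irrigated, mulched, high_N; column 3 is irrigated.
Long rows with plot=G, treatment=irrigated: max(484, 660) = 660.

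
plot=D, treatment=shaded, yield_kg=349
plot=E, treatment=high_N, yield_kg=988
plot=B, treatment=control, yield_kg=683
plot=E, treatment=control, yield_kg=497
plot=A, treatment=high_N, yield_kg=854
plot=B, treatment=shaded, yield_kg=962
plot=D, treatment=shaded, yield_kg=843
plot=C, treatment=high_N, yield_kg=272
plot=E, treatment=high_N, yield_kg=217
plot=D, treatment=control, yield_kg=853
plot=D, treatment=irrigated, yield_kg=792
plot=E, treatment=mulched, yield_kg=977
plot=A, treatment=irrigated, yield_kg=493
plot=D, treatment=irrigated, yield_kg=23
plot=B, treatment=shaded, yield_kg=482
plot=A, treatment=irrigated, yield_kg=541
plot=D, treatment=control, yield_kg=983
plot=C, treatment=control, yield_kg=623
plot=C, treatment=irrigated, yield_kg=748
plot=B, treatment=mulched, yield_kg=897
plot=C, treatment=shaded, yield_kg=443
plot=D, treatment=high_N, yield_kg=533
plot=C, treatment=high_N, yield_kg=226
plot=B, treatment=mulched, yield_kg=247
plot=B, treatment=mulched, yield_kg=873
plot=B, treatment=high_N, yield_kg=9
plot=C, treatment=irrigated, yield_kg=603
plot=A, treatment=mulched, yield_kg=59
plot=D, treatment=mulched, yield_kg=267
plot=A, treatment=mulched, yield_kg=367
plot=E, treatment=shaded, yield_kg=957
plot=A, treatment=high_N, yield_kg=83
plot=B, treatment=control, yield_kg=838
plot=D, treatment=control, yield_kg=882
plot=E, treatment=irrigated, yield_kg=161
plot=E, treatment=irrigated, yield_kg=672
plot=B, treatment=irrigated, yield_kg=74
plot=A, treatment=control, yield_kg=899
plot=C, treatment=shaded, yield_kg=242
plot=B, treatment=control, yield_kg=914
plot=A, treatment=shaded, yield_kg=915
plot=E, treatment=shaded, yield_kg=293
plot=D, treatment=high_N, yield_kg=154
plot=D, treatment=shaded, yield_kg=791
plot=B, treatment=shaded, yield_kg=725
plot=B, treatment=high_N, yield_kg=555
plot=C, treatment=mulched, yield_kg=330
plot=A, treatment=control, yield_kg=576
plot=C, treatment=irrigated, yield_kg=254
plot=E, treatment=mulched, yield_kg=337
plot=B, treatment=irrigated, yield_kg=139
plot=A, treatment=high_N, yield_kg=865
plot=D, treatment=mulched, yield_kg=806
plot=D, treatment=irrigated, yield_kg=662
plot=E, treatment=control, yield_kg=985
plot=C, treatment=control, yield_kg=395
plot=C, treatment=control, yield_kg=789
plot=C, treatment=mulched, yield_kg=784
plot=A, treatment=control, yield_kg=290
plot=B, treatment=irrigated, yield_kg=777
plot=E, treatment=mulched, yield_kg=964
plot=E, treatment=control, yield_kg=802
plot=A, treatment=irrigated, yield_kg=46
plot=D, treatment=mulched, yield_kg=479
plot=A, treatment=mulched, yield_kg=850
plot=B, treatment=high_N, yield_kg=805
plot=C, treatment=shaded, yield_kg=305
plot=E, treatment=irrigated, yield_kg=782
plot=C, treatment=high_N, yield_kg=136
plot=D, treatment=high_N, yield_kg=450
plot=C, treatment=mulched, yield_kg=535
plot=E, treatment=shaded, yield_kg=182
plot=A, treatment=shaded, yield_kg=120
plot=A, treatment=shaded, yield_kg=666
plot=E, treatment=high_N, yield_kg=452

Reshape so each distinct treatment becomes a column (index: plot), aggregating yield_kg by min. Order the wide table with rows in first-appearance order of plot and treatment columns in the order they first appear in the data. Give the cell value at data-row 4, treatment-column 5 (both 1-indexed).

59

With rows in first-appearance order of plot, row 4 is plot=A. treatment columns in first-appearance order: shaded, high_N, control, irrigated, mulched; column 5 is mulched.
Long rows with plot=A, treatment=mulched: min(59, 367, 850) = 59.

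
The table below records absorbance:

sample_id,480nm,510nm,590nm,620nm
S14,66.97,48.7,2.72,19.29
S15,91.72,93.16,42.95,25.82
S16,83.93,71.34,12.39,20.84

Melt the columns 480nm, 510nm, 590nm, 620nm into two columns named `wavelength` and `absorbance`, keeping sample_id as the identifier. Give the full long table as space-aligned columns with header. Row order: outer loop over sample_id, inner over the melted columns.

Each (sample_id, column) pair becomes one row: 3 × 4 = 12 rows.
For example, (S14, 480nm) → absorbance=66.97.

sample_id  wavelength  absorbance
S14        480nm       66.97     
S14        510nm       48.7      
S14        590nm       2.72      
S14        620nm       19.29     
S15        480nm       91.72     
S15        510nm       93.16     
S15        590nm       42.95     
S15        620nm       25.82     
S16        480nm       83.93     
S16        510nm       71.34     
S16        590nm       12.39     
S16        620nm       20.84     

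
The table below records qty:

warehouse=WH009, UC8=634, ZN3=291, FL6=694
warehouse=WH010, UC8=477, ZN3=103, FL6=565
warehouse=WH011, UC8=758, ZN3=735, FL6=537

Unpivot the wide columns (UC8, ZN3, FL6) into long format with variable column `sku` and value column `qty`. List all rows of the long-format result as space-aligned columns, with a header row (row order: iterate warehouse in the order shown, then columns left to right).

Each (warehouse, column) pair becomes one row: 3 × 3 = 9 rows.
For example, (WH009, UC8) → qty=634.

warehouse  sku  qty
WH009      UC8  634
WH009      ZN3  291
WH009      FL6  694
WH010      UC8  477
WH010      ZN3  103
WH010      FL6  565
WH011      UC8  758
WH011      ZN3  735
WH011      FL6  537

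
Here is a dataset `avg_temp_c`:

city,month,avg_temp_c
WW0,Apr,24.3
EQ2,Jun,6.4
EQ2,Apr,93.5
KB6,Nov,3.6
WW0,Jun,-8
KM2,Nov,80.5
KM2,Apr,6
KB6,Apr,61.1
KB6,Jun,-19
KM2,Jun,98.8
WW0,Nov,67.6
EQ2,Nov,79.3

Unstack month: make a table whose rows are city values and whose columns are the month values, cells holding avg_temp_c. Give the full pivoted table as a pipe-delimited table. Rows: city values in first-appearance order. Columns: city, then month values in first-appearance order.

Columns: city plus the 3 distinct month values (Apr, Jun, Nov).
For example, row WW0 column Apr takes avg_temp_c=24.3 from the long row (WW0, Apr).

| city | Apr | Jun | Nov |
| WW0 | 24.3 | -8 | 67.6 |
| EQ2 | 93.5 | 6.4 | 79.3 |
| KB6 | 61.1 | -19 | 3.6 |
| KM2 | 6 | 98.8 | 80.5 |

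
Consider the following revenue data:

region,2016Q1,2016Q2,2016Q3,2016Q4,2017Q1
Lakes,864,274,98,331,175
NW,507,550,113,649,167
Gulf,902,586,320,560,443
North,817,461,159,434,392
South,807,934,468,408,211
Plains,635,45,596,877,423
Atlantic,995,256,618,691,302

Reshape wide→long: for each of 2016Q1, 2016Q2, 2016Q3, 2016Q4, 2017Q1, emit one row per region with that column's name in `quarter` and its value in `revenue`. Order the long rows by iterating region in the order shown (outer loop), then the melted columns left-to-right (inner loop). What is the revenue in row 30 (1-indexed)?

423

35 rows total (7 × 5). Row 30: index ⌊(30-1)/5⌋ = 5 into region → Plains; (30-1) mod 5 = 4 into the melted columns → 2017Q1.
So row 30 is (Plains, 2017Q1, 423); revenue = 423.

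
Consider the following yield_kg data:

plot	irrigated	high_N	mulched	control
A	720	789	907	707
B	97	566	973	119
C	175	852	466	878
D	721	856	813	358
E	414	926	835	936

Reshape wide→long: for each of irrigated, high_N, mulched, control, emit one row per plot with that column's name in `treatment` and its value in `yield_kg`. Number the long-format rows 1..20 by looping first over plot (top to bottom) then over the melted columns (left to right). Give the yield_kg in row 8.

119

20 rows total (5 × 4). Row 8: index ⌊(8-1)/4⌋ = 1 into plot → B; (8-1) mod 4 = 3 into the melted columns → control.
So row 8 is (B, control, 119); yield_kg = 119.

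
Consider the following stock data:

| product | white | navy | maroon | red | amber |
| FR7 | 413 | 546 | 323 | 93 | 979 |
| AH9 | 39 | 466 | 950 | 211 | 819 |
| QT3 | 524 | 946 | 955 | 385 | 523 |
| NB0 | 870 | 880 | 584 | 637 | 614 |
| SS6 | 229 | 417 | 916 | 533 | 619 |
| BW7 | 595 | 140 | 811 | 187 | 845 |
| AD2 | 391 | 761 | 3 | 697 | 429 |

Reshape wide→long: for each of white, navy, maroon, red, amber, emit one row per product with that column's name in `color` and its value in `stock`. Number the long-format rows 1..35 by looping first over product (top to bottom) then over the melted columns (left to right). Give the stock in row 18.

584

35 rows total (7 × 5). Row 18: index ⌊(18-1)/5⌋ = 3 into product → NB0; (18-1) mod 5 = 2 into the melted columns → maroon.
So row 18 is (NB0, maroon, 584); stock = 584.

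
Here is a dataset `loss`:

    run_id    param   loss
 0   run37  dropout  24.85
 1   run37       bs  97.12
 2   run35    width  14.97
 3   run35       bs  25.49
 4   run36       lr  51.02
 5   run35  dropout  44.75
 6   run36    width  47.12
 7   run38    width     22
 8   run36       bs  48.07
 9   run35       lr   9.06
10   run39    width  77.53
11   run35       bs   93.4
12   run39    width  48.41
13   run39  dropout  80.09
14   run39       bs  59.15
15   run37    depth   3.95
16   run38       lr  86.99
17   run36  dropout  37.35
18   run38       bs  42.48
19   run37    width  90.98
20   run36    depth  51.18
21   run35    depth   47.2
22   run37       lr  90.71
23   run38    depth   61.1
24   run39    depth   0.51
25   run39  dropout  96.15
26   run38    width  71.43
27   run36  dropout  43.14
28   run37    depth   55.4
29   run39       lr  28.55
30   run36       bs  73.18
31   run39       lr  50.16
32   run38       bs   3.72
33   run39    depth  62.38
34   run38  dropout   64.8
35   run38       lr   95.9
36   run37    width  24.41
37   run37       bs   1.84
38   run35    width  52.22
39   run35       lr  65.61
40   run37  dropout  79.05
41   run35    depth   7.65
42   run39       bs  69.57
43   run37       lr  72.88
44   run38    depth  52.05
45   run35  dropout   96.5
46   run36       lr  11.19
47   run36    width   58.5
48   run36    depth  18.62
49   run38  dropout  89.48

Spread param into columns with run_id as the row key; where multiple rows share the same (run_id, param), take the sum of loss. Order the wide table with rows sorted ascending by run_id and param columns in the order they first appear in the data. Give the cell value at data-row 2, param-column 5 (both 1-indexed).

With rows sorted ascending by run_id, row 2 is run_id=run36. param columns in first-appearance order: dropout, bs, width, lr, depth; column 5 is depth.
Long rows with run_id=run36, param=depth: 51.18 + 18.62 = 69.80.

69.80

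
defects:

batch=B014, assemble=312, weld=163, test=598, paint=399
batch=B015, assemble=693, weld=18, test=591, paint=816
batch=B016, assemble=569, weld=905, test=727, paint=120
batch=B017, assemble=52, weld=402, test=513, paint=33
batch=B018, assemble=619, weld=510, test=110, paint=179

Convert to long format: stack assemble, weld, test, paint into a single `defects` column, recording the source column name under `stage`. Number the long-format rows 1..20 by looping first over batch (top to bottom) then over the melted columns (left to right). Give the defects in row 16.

33

20 rows total (5 × 4). Row 16: index ⌊(16-1)/4⌋ = 3 into batch → B017; (16-1) mod 4 = 3 into the melted columns → paint.
So row 16 is (B017, paint, 33); defects = 33.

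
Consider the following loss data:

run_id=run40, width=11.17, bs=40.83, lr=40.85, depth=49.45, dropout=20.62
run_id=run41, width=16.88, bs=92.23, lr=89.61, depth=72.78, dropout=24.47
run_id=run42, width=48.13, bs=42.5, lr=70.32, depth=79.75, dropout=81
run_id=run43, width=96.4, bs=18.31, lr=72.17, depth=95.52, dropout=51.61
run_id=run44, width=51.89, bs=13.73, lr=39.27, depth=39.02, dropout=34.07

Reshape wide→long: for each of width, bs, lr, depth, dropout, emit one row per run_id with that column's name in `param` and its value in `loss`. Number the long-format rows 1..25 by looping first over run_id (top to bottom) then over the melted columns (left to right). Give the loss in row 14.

25 rows total (5 × 5). Row 14: index ⌊(14-1)/5⌋ = 2 into run_id → run42; (14-1) mod 5 = 3 into the melted columns → depth.
So row 14 is (run42, depth, 79.75); loss = 79.75.

79.75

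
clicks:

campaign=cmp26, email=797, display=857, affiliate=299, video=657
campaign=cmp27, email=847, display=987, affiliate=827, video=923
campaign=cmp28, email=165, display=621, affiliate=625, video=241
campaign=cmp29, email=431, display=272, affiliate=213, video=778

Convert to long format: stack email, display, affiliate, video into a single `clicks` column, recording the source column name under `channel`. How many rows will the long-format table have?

4 campaign values × 4 melted columns = 16 rows.

16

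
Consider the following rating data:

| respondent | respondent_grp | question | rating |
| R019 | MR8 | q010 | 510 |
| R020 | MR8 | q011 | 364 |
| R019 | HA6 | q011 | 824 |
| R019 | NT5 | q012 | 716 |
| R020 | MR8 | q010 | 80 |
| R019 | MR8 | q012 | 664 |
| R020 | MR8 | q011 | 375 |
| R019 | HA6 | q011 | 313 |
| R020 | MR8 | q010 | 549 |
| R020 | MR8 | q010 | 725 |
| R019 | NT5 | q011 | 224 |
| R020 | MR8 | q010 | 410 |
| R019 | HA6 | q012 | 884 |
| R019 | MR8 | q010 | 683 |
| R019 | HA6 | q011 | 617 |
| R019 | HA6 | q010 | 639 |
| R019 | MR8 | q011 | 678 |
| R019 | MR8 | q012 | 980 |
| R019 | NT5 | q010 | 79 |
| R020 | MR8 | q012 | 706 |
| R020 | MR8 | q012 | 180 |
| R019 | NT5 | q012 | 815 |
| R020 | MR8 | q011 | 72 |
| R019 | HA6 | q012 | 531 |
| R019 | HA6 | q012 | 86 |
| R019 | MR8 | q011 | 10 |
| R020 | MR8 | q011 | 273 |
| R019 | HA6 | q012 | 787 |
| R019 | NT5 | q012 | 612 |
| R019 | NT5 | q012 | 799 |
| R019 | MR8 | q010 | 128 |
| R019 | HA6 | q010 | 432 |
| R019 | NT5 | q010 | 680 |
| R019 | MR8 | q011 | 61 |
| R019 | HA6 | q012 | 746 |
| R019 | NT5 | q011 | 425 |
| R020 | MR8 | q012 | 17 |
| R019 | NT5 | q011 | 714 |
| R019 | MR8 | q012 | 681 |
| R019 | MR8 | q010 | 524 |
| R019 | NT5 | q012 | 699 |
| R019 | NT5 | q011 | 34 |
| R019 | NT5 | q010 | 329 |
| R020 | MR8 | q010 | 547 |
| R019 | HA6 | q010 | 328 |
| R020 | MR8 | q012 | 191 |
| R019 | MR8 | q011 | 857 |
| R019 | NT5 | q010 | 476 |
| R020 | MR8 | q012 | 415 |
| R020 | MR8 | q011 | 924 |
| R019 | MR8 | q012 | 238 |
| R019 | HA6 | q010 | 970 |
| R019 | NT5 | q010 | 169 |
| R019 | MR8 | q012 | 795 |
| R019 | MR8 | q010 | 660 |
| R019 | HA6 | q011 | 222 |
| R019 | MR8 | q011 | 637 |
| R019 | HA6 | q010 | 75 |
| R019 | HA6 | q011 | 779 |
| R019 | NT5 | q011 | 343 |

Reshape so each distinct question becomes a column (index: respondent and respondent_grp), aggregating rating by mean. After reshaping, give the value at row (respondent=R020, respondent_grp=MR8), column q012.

301.80

Rows with respondent=R020, respondent_grp=MR8 and question=q012: rating values are 706, 180, 17, 191, 415.
(706 + 180 + 17 + 191 + 415) / 5 = 301.80.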